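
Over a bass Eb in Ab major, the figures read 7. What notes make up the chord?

The written figures 7 are shorthand for 7/5/3: the 5/3 are implied.
A third above Eb in this key is G.
A fifth above Eb in this key is Bb.
A seventh above Eb in this key is Db.
Together with the bass Eb, this spells Eb dominant seventh in root position.

Eb, G, Bb, Db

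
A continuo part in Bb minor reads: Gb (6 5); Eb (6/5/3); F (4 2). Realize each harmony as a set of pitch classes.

Gb (6/5/3): Gb, Bb, Db, Eb.
Eb (6/5/3): Eb, Gb, Bb, C.
F (6/4/2): F, Gb, Bb, Db.

Gb, Bb, Db, Eb | Eb, Gb, Bb, C | F, Gb, Bb, Db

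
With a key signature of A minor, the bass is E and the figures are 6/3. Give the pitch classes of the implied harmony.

E, G, C

A third above E in this key is G.
A sixth above E in this key is C.
Together with the bass E, this spells C major in first inversion.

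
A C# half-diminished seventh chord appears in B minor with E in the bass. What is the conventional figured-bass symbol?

E is the third of C# half-diminished seventh, so the chord is in first inversion.
A seventh chord in first inversion is figured 6/5/3, conventionally abbreviated 6/5.

6/5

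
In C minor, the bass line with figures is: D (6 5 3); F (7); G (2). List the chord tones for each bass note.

D (6/5/3): D, F, Ab, Bb.
F (7/5/3): F, Ab, C, Eb.
G (6/4/2): G, Ab, C, Eb.

D, F, Ab, Bb | F, Ab, C, Eb | G, Ab, C, Eb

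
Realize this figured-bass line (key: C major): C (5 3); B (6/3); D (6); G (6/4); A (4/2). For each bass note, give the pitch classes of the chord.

C (5/3): C, E, G.
B (6/3): B, D, G.
D (6/3): D, F, B.
G (6/4): G, C, E.
A (6/4/2): A, B, D, F.

C, E, G | B, D, G | D, F, B | G, C, E | A, B, D, F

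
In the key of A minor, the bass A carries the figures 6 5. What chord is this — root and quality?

F major seventh

The figures 6 5 indicate a seventh chord in first inversion.
In first inversion the root lies a sixth above the bass: a sixth above A in A minor is F.
The chord tones are A, C, E, F, giving F major seventh.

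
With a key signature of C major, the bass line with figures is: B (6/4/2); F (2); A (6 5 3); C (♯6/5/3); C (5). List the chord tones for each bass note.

B, C, E, G | F, G, B, D | A, C, E, F | C, E, G, A# | C, E, G

B (6/4/2): B, C, E, G.
F (6/4/2): F, G, B, D.
A (6/5/3): A, C, E, F.
C (#6/5/3): C, E, G, A#.
C (5/3): C, E, G.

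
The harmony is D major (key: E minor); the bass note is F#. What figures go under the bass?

F# is the third of D major, so the chord is in first inversion.
A triad in first inversion is figured 6/3, conventionally abbreviated 6.

6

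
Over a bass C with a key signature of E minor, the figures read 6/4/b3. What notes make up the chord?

C, Eb, F#, A

A third above C in this key is E, lowered to Eb by the flat.
A fourth above C in this key is F#.
A sixth above C in this key is A.
Together with the bass C, this spells F# diminished seventh in second inversion.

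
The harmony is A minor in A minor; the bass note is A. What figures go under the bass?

A is the root of A minor, so the chord is in root position.
A triad in root position is figured 5/3, conventionally abbreviated (no figures — root-position triad).

no figures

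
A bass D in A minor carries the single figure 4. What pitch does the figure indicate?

G

Counting 3 letter steps above D lands on G; in A minor, that letter is G.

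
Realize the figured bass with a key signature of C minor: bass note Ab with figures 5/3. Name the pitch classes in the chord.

Ab, C, Eb

A third above Ab in this key is C.
A fifth above Ab in this key is Eb.
Together with the bass Ab, this spells Ab major in root position.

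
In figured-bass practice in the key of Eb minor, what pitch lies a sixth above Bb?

Counting 5 letter steps above Bb lands on G; in Eb minor, that letter is Gb.

Gb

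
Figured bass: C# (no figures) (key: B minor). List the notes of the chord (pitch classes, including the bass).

An unfigured bass implies 5/3.
A third above C# in this key is E.
A fifth above C# in this key is G.
Together with the bass C#, this spells C# diminished in root position.

C#, E, G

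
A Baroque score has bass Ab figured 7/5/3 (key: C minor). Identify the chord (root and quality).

Ab major seventh

The figures 7/5/3 indicate a seventh chord in root position.
In root position the bass is the root, so the root is Ab.
The chord tones are Ab, C, Eb, G, giving Ab major seventh.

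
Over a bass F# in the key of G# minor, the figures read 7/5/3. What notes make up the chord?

A third above F# in this key is A#.
A fifth above F# in this key is C#.
A seventh above F# in this key is E.
Together with the bass F#, this spells F# dominant seventh in root position.

F#, A#, C#, E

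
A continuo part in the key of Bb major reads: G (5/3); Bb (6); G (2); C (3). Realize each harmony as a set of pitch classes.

G (5/3): G, Bb, D.
Bb (6/3): Bb, D, G.
G (6/4/2): G, A, C, Eb.
C (5/3): C, Eb, G.

G, Bb, D | Bb, D, G | G, A, C, Eb | C, Eb, G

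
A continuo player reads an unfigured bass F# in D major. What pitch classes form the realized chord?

An unfigured bass implies 5/3.
A third above F# in this key is A.
A fifth above F# in this key is C#.
Together with the bass F#, this spells F# minor in root position.

F#, A, C#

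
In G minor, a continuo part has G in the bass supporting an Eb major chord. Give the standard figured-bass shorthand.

6

G is the third of Eb major, so the chord is in first inversion.
A triad in first inversion is figured 6/3, conventionally abbreviated 6.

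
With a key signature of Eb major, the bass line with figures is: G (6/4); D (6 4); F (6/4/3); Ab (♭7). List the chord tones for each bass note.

G, C, Eb | D, G, Bb | F, Ab, Bb, D | Ab, C, Eb, Gb

G (6/4): G, C, Eb.
D (6/4): D, G, Bb.
F (6/4/3): F, Ab, Bb, D.
Ab (b7/5/3): Ab, C, Eb, Gb.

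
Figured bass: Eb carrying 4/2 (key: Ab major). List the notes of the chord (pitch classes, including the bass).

The written figures 4/2 are shorthand for 6/4/2: the 6 is implied.
A second above Eb in this key is F.
A fourth above Eb in this key is Ab.
A sixth above Eb in this key is C.
Together with the bass Eb, this spells F minor seventh in third inversion.

Eb, F, Ab, C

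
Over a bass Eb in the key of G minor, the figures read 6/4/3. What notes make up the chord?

Eb, G, A, C

A third above Eb in this key is G.
A fourth above Eb in this key is A.
A sixth above Eb in this key is C.
Together with the bass Eb, this spells A half-diminished seventh in second inversion.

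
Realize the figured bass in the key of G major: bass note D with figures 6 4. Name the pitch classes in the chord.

D, G, B

A fourth above D in this key is G.
A sixth above D in this key is B.
Together with the bass D, this spells G major in second inversion.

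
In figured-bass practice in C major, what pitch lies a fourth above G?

C

Counting 3 letter steps above G lands on C; in C major, that letter is C.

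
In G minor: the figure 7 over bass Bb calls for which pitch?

Counting 6 letter steps above Bb lands on A; in G minor, that letter is A.

A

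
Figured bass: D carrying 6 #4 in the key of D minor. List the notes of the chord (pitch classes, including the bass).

D, G#, Bb

A fourth above D in this key is G, raised to G# by the sharp.
A sixth above D in this key is Bb.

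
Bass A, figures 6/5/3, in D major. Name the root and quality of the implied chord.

The figures 6/5/3 indicate a seventh chord in first inversion.
In first inversion the root lies a sixth above the bass: a sixth above A in D major is F#.
The chord tones are A, C#, E, F#, giving F# minor seventh.

F# minor seventh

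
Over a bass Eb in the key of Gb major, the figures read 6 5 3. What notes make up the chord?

Eb, Gb, Bb, Cb

A third above Eb in this key is Gb.
A fifth above Eb in this key is Bb.
A sixth above Eb in this key is Cb.
Together with the bass Eb, this spells Cb major seventh in first inversion.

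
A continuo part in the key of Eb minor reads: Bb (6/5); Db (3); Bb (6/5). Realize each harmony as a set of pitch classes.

Bb (6/5/3): Bb, Db, F, Gb.
Db (5/3): Db, F, Ab.
Bb (6/5/3): Bb, Db, F, Gb.

Bb, Db, F, Gb | Db, F, Ab | Bb, Db, F, Gb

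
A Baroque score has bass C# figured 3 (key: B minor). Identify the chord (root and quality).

The figures 3 indicate a triad in root position.
In root position the bass is the root, so the root is C#.
The chord tones are C#, E, G, giving C# diminished.

C# diminished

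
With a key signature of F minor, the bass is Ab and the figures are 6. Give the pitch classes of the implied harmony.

Ab, C, F

The written figures 6 are shorthand for 6/3: the 3 is implied.
A third above Ab in this key is C.
A sixth above Ab in this key is F.
Together with the bass Ab, this spells F minor in first inversion.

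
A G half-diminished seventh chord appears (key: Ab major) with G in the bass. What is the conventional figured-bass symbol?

G is the root of G half-diminished seventh, so the chord is in root position.
A seventh chord in root position is figured 7/5/3, conventionally abbreviated 7.

7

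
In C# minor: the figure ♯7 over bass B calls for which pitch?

Counting 6 letter steps above B lands on A; in C# minor, that letter is A.
The #7 figure raises it a semitone, giving A#.

A#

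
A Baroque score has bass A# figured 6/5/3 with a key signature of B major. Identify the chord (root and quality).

F# dominant seventh

The figures 6/5/3 indicate a seventh chord in first inversion.
In first inversion the root lies a sixth above the bass: a sixth above A# in B major is F#.
The chord tones are A#, C#, E, F#, giving F# dominant seventh.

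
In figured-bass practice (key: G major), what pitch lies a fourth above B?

E

Counting 3 letter steps above B lands on E; in G major, that letter is E.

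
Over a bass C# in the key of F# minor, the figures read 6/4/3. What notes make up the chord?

C#, E, F#, A

A third above C# in this key is E.
A fourth above C# in this key is F#.
A sixth above C# in this key is A.
Together with the bass C#, this spells F# minor seventh in second inversion.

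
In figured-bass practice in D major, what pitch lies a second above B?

C#

Counting 1 letter step above B lands on C; in D major, that letter is C#.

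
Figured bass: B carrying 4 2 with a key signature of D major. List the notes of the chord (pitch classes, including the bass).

B, C#, E, G

The written figures 4 2 are shorthand for 6/4/2: the 6 is implied.
A second above B in this key is C#.
A fourth above B in this key is E.
A sixth above B in this key is G.
Together with the bass B, this spells C# half-diminished seventh in third inversion.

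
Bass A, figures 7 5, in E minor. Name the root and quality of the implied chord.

The figures 7 5 indicate a seventh chord in root position.
In root position the bass is the root, so the root is A.
The chord tones are A, C, E, G, giving A minor seventh.

A minor seventh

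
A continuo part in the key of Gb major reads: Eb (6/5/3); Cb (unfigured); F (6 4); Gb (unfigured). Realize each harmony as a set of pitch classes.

Eb (6/5/3): Eb, Gb, Bb, Cb.
Cb (5/3): Cb, Eb, Gb.
F (6/4): F, Bb, Db.
Gb (5/3): Gb, Bb, Db.

Eb, Gb, Bb, Cb | Cb, Eb, Gb | F, Bb, Db | Gb, Bb, Db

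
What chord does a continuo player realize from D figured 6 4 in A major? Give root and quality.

The figures 6 4 indicate a triad in second inversion.
In second inversion the root lies a fourth above the bass: a fourth above D in A major is G#.
The chord tones are D, G#, B, giving G# diminished.

G# diminished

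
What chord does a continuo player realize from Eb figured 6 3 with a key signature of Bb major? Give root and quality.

The figures 6 3 indicate a triad in first inversion.
In first inversion the root lies a sixth above the bass: a sixth above Eb in Bb major is C.
The chord tones are Eb, G, C, giving C minor.

C minor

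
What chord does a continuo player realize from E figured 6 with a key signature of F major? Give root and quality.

The figures 6 indicate a triad in first inversion.
In first inversion the root lies a sixth above the bass: a sixth above E in F major is C.
The chord tones are E, G, C, giving C major.

C major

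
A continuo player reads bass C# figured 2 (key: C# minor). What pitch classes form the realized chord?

The written figures 2 are shorthand for 6/4/2: the 6/4 are implied.
A second above C# in this key is D#.
A fourth above C# in this key is F#.
A sixth above C# in this key is A.
Together with the bass C#, this spells D# half-diminished seventh in third inversion.

C#, D#, F#, A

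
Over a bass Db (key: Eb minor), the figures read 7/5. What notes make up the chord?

The written figures 7/5 are shorthand for 7/5/3: the 3 is implied.
A third above Db in this key is F.
A fifth above Db in this key is Ab.
A seventh above Db in this key is Cb.
Together with the bass Db, this spells Db dominant seventh in root position.

Db, F, Ab, Cb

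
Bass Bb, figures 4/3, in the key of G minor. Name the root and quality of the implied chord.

The figures 4/3 indicate a seventh chord in second inversion.
In second inversion the root lies a fourth above the bass: a fourth above Bb in G minor is Eb.
The chord tones are Bb, D, Eb, G, giving Eb major seventh.

Eb major seventh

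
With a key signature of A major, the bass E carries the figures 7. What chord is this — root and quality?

The figures 7 indicate a seventh chord in root position.
In root position the bass is the root, so the root is E.
The chord tones are E, G#, B, D, giving E dominant seventh.

E dominant seventh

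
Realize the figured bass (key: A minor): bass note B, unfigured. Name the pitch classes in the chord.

B, D, F

An unfigured bass implies 5/3.
A third above B in this key is D.
A fifth above B in this key is F.
Together with the bass B, this spells B diminished in root position.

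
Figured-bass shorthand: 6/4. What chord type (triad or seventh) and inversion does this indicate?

triad, second inversion

Intervals of 6/4 above the bass form a triad; the bass is the fifth, so this is second inversion.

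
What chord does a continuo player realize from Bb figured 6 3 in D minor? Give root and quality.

G minor

The figures 6 3 indicate a triad in first inversion.
In first inversion the root lies a sixth above the bass: a sixth above Bb in D minor is G.
The chord tones are Bb, D, G, giving G minor.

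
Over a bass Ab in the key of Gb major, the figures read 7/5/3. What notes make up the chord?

Ab, Cb, Eb, Gb

A third above Ab in this key is Cb.
A fifth above Ab in this key is Eb.
A seventh above Ab in this key is Gb.
Together with the bass Ab, this spells Ab minor seventh in root position.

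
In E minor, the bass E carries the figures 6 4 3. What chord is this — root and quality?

A minor seventh

The figures 6 4 3 indicate a seventh chord in second inversion.
In second inversion the root lies a fourth above the bass: a fourth above E in E minor is A.
The chord tones are E, G, A, C, giving A minor seventh.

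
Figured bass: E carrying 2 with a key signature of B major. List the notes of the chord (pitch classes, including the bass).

The written figures 2 are shorthand for 6/4/2: the 6/4 are implied.
A second above E in this key is F#.
A fourth above E in this key is A#.
A sixth above E in this key is C#.
Together with the bass E, this spells F# dominant seventh in third inversion.

E, F#, A#, C#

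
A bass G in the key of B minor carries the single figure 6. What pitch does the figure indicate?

Counting 5 letter steps above G lands on E; in B minor, that letter is E.

E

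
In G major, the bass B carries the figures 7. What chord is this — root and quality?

B minor seventh

The figures 7 indicate a seventh chord in root position.
In root position the bass is the root, so the root is B.
The chord tones are B, D, F#, A, giving B minor seventh.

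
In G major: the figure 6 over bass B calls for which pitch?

Counting 5 letter steps above B lands on G; in G major, that letter is G.

G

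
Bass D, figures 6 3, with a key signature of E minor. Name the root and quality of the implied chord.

B minor

The figures 6 3 indicate a triad in first inversion.
In first inversion the root lies a sixth above the bass: a sixth above D in E minor is B.
The chord tones are D, F#, B, giving B minor.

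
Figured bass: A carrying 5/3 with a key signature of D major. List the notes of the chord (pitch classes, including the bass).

A, C#, E

A third above A in this key is C#.
A fifth above A in this key is E.
Together with the bass A, this spells A major in root position.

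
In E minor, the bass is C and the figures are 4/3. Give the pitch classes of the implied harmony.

C, E, F#, A

The written figures 4/3 are shorthand for 6/4/3: the 6 is implied.
A third above C in this key is E.
A fourth above C in this key is F#.
A sixth above C in this key is A.
Together with the bass C, this spells F# half-diminished seventh in second inversion.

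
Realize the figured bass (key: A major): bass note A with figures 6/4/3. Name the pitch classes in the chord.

A third above A in this key is C#.
A fourth above A in this key is D.
A sixth above A in this key is F#.
Together with the bass A, this spells D major seventh in second inversion.

A, C#, D, F#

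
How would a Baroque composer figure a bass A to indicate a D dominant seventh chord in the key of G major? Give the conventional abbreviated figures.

4/3

A is the fifth of D dominant seventh, so the chord is in second inversion.
A seventh chord in second inversion is figured 6/4/3, conventionally abbreviated 4/3.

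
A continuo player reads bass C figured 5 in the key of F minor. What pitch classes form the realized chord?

C, Eb, G

The written figures 5 are shorthand for 5/3: the 3 is implied.
A third above C in this key is Eb.
A fifth above C in this key is G.
Together with the bass C, this spells C minor in root position.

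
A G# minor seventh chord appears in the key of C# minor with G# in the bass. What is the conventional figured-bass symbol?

7

G# is the root of G# minor seventh, so the chord is in root position.
A seventh chord in root position is figured 7/5/3, conventionally abbreviated 7.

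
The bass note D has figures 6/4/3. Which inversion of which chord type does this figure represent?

seventh chord, second inversion

Intervals of 6/4/3 above the bass form a seventh chord; the bass is the fifth, so this is second inversion.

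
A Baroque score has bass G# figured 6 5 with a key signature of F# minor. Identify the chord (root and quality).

E dominant seventh

The figures 6 5 indicate a seventh chord in first inversion.
In first inversion the root lies a sixth above the bass: a sixth above G# in F# minor is E.
The chord tones are G#, B, D, E, giving E dominant seventh.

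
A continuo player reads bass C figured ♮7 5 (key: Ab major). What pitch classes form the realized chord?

The written figures ♮7 5 are shorthand for 7/5/3: the 3 is implied.
A third above C in this key is Eb.
A fifth above C in this key is G.
A seventh above C in this key is Bb, made natural (B) by the ♮ figure.
Together with the bass C, this spells C minor-major seventh in root position.

C, Eb, G, B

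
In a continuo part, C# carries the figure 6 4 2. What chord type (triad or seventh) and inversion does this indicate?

Intervals of 6/4/2 above the bass form a seventh chord; the bass is the seventh, so this is third inversion.

seventh chord, third inversion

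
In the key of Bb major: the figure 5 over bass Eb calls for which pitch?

Bb

Counting 4 letter steps above Eb lands on B; in Bb major, that letter is Bb.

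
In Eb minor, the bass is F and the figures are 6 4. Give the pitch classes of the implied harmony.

A fourth above F in this key is Bb.
A sixth above F in this key is Db.
Together with the bass F, this spells Bb minor in second inversion.

F, Bb, Db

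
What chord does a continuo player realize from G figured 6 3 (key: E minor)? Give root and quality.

E minor

The figures 6 3 indicate a triad in first inversion.
In first inversion the root lies a sixth above the bass: a sixth above G in E minor is E.
The chord tones are G, B, E, giving E minor.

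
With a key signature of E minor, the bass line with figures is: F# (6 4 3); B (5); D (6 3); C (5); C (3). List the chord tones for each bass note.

F#, A, B, D | B, D, F# | D, F#, B | C, E, G | C, E, G

F# (6/4/3): F#, A, B, D.
B (5/3): B, D, F#.
D (6/3): D, F#, B.
C (5/3): C, E, G.
C (5/3): C, E, G.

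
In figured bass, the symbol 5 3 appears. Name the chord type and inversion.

Intervals of 5/3 above the bass form a triad; the bass is the root, so this is root position.

triad, root position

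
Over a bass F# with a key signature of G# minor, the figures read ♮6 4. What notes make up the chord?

F#, B, D

A fourth above F# in this key is B.
A sixth above F# in this key is D#, made natural (D) by the ♮ figure.
Together with the bass F#, this spells B minor in second inversion.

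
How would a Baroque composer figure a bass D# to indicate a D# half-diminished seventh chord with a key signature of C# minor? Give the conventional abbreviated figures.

D# is the root of D# half-diminished seventh, so the chord is in root position.
A seventh chord in root position is figured 7/5/3, conventionally abbreviated 7.

7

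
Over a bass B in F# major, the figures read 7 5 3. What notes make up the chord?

A third above B in this key is D#.
A fifth above B in this key is F#.
A seventh above B in this key is A#.
Together with the bass B, this spells B major seventh in root position.

B, D#, F#, A#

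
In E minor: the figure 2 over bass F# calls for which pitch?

G

Counting 1 letter step above F# lands on G; in E minor, that letter is G.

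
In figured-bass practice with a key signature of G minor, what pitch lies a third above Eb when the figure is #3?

Counting 2 letter steps above Eb lands on G; in G minor, that letter is G.
The #3 figure raises it a semitone, giving G#.

G#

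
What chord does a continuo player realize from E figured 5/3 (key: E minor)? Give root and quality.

The figures 5/3 indicate a triad in root position.
In root position the bass is the root, so the root is E.
The chord tones are E, G, B, giving E minor.

E minor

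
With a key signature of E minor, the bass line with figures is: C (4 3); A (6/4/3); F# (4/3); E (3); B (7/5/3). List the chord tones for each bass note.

C (6/4/3): C, E, F#, A.
A (6/4/3): A, C, D, F#.
F# (6/4/3): F#, A, B, D.
E (5/3): E, G, B.
B (7/5/3): B, D, F#, A.

C, E, F#, A | A, C, D, F# | F#, A, B, D | E, G, B | B, D, F#, A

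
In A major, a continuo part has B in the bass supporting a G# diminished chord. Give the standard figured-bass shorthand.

B is the third of G# diminished, so the chord is in first inversion.
A triad in first inversion is figured 6/3, conventionally abbreviated 6.

6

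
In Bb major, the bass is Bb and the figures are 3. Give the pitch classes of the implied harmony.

Bb, D, F

The written figures 3 are shorthand for 5/3: the 5 is implied.
A third above Bb in this key is D.
A fifth above Bb in this key is F.
Together with the bass Bb, this spells Bb major in root position.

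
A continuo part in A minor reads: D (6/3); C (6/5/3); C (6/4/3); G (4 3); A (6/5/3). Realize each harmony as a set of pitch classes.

D, F, B | C, E, G, A | C, E, F, A | G, B, C, E | A, C, E, F

D (6/3): D, F, B.
C (6/5/3): C, E, G, A.
C (6/4/3): C, E, F, A.
G (6/4/3): G, B, C, E.
A (6/5/3): A, C, E, F.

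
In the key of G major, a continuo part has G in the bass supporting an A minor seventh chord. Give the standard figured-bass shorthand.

4/2

G is the seventh of A minor seventh, so the chord is in third inversion.
A seventh chord in third inversion is figured 6/4/2, conventionally abbreviated 4/2.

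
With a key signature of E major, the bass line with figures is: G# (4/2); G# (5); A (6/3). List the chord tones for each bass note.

G#, A, C#, E | G#, B, D# | A, C#, F#

G# (6/4/2): G#, A, C#, E.
G# (5/3): G#, B, D#.
A (6/3): A, C#, F#.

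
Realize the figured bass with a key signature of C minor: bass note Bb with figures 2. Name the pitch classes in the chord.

Bb, C, Eb, G

The written figures 2 are shorthand for 6/4/2: the 6/4 are implied.
A second above Bb in this key is C.
A fourth above Bb in this key is Eb.
A sixth above Bb in this key is G.
Together with the bass Bb, this spells C minor seventh in third inversion.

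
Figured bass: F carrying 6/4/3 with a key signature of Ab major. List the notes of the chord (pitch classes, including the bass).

A third above F in this key is Ab.
A fourth above F in this key is Bb.
A sixth above F in this key is Db.
Together with the bass F, this spells Bb minor seventh in second inversion.

F, Ab, Bb, Db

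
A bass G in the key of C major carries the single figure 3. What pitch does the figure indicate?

B

Counting 2 letter steps above G lands on B; in C major, that letter is B.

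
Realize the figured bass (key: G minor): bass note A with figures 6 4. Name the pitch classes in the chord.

A fourth above A in this key is D.
A sixth above A in this key is F.
Together with the bass A, this spells D minor in second inversion.

A, D, F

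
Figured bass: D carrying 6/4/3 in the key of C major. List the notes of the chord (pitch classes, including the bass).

D, F, G, B

A third above D in this key is F.
A fourth above D in this key is G.
A sixth above D in this key is B.
Together with the bass D, this spells G dominant seventh in second inversion.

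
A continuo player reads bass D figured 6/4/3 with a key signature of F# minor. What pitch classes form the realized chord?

A third above D in this key is F#.
A fourth above D in this key is G#.
A sixth above D in this key is B.
Together with the bass D, this spells G# half-diminished seventh in second inversion.

D, F#, G#, B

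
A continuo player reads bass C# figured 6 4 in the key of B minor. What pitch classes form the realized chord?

C#, F#, A

A fourth above C# in this key is F#.
A sixth above C# in this key is A.
Together with the bass C#, this spells F# minor in second inversion.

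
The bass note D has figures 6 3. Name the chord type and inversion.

Intervals of 6/3 above the bass form a triad; the bass is the third, so this is first inversion.

triad, first inversion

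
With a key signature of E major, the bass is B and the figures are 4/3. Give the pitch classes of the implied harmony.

The written figures 4/3 are shorthand for 6/4/3: the 6 is implied.
A third above B in this key is D#.
A fourth above B in this key is E.
A sixth above B in this key is G#.
Together with the bass B, this spells E major seventh in second inversion.

B, D#, E, G#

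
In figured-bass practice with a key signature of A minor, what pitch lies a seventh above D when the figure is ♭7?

Cb

Counting 6 letter steps above D lands on C; in A minor, that letter is C.
The b7 figure lowers it a semitone, giving Cb.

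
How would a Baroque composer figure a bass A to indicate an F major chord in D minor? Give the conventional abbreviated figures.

A is the third of F major, so the chord is in first inversion.
A triad in first inversion is figured 6/3, conventionally abbreviated 6.

6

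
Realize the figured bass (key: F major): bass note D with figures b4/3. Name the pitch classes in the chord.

The written figures b4/3 are shorthand for 6/4/3: the 6 is implied.
A third above D in this key is F.
A fourth above D in this key is G, lowered to Gb by the flat.
A sixth above D in this key is Bb.
Together with the bass D, this spells Gb augmented major seventh in second inversion.

D, F, Gb, Bb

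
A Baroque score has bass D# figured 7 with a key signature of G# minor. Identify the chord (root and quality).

The figures 7 indicate a seventh chord in root position.
In root position the bass is the root, so the root is D#.
The chord tones are D#, F#, A#, C#, giving D# minor seventh.

D# minor seventh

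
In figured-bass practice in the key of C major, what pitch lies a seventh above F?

E

Counting 6 letter steps above F lands on E; in C major, that letter is E.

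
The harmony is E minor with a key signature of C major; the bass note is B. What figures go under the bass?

B is the fifth of E minor, so the chord is in second inversion.
A triad in second inversion is figured 6/4, conventionally abbreviated 6/4.

6/4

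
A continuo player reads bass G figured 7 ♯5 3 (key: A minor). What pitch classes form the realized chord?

G, B, D#, F

A third above G in this key is B.
A fifth above G in this key is D, raised to D# by the sharp.
A seventh above G in this key is F.
Together with the bass G, this spells G augmented seventh in root position.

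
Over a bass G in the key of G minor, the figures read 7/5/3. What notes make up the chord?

G, Bb, D, F

A third above G in this key is Bb.
A fifth above G in this key is D.
A seventh above G in this key is F.
Together with the bass G, this spells G minor seventh in root position.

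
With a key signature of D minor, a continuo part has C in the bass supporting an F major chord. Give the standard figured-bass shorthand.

6/4

C is the fifth of F major, so the chord is in second inversion.
A triad in second inversion is figured 6/4, conventionally abbreviated 6/4.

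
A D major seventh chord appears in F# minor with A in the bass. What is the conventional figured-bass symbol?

4/3

A is the fifth of D major seventh, so the chord is in second inversion.
A seventh chord in second inversion is figured 6/4/3, conventionally abbreviated 4/3.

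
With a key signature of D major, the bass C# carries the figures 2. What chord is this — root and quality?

D major seventh

The figures 2 indicate a seventh chord in third inversion.
In third inversion the root lies a second above the bass: a second above C# in D major is D.
The chord tones are C#, D, F#, A, giving D major seventh.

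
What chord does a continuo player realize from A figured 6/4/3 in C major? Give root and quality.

D minor seventh

The figures 6/4/3 indicate a seventh chord in second inversion.
In second inversion the root lies a fourth above the bass: a fourth above A in C major is D.
The chord tones are A, C, D, F, giving D minor seventh.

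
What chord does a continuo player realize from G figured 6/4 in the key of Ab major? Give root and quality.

C minor

The figures 6/4 indicate a triad in second inversion.
In second inversion the root lies a fourth above the bass: a fourth above G in Ab major is C.
The chord tones are G, C, Eb, giving C minor.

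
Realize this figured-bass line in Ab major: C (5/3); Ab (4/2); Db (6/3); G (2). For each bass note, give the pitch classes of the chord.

C, Eb, G | Ab, Bb, Db, F | Db, F, Bb | G, Ab, C, Eb

C (5/3): C, Eb, G.
Ab (6/4/2): Ab, Bb, Db, F.
Db (6/3): Db, F, Bb.
G (6/4/2): G, Ab, C, Eb.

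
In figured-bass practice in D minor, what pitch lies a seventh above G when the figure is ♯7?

F#

Counting 6 letter steps above G lands on F; in D minor, that letter is F.
The #7 figure raises it a semitone, giving F#.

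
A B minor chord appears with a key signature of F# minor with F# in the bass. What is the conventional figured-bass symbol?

6/4

F# is the fifth of B minor, so the chord is in second inversion.
A triad in second inversion is figured 6/4, conventionally abbreviated 6/4.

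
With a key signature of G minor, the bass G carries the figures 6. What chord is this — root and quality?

Eb major

The figures 6 indicate a triad in first inversion.
In first inversion the root lies a sixth above the bass: a sixth above G in G minor is Eb.
The chord tones are G, Bb, Eb, giving Eb major.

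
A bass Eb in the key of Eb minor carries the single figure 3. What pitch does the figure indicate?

Gb

Counting 2 letter steps above Eb lands on G; in Eb minor, that letter is Gb.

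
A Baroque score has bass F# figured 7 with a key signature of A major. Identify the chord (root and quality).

The figures 7 indicate a seventh chord in root position.
In root position the bass is the root, so the root is F#.
The chord tones are F#, A, C#, E, giving F# minor seventh.

F# minor seventh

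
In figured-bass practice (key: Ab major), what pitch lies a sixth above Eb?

Counting 5 letter steps above Eb lands on C; in Ab major, that letter is C.

C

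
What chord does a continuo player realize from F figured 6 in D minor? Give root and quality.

D minor

The figures 6 indicate a triad in first inversion.
In first inversion the root lies a sixth above the bass: a sixth above F in D minor is D.
The chord tones are F, A, D, giving D minor.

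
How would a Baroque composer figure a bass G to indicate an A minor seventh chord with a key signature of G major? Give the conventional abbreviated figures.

4/2

G is the seventh of A minor seventh, so the chord is in third inversion.
A seventh chord in third inversion is figured 6/4/2, conventionally abbreviated 4/2.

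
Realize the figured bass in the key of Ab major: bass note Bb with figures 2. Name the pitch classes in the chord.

Bb, C, Eb, G

The written figures 2 are shorthand for 6/4/2: the 6/4 are implied.
A second above Bb in this key is C.
A fourth above Bb in this key is Eb.
A sixth above Bb in this key is G.
Together with the bass Bb, this spells C minor seventh in third inversion.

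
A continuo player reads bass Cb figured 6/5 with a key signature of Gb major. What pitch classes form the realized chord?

The written figures 6/5 are shorthand for 6/5/3: the 3 is implied.
A third above Cb in this key is Eb.
A fifth above Cb in this key is Gb.
A sixth above Cb in this key is Ab.
Together with the bass Cb, this spells Ab minor seventh in first inversion.

Cb, Eb, Gb, Ab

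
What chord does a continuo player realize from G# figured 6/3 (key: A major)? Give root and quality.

E major

The figures 6/3 indicate a triad in first inversion.
In first inversion the root lies a sixth above the bass: a sixth above G# in A major is E.
The chord tones are G#, B, E, giving E major.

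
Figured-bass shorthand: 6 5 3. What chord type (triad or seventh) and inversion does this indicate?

seventh chord, first inversion

Intervals of 6/5/3 above the bass form a seventh chord; the bass is the third, so this is first inversion.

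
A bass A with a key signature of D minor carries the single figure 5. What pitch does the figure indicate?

E

Counting 4 letter steps above A lands on E; in D minor, that letter is E.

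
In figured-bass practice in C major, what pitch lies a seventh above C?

Counting 6 letter steps above C lands on B; in C major, that letter is B.

B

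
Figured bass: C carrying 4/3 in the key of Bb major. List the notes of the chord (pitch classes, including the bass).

C, Eb, F, A

The written figures 4/3 are shorthand for 6/4/3: the 6 is implied.
A third above C in this key is Eb.
A fourth above C in this key is F.
A sixth above C in this key is A.
Together with the bass C, this spells F dominant seventh in second inversion.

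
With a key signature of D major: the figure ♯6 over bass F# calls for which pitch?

Counting 5 letter steps above F# lands on D; in D major, that letter is D.
The #6 figure raises it a semitone, giving D#.

D#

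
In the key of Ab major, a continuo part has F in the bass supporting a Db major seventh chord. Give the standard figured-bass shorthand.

F is the third of Db major seventh, so the chord is in first inversion.
A seventh chord in first inversion is figured 6/5/3, conventionally abbreviated 6/5.

6/5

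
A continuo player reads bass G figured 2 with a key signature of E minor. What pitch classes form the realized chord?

The written figures 2 are shorthand for 6/4/2: the 6/4 are implied.
A second above G in this key is A.
A fourth above G in this key is C.
A sixth above G in this key is E.
Together with the bass G, this spells A minor seventh in third inversion.

G, A, C, E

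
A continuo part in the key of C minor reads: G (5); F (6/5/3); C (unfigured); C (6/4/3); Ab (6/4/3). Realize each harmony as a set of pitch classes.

G (5/3): G, Bb, D.
F (6/5/3): F, Ab, C, D.
C (5/3): C, Eb, G.
C (6/4/3): C, Eb, F, Ab.
Ab (6/4/3): Ab, C, D, F.

G, Bb, D | F, Ab, C, D | C, Eb, G | C, Eb, F, Ab | Ab, C, D, F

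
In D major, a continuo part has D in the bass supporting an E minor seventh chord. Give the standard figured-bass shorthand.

4/2

D is the seventh of E minor seventh, so the chord is in third inversion.
A seventh chord in third inversion is figured 6/4/2, conventionally abbreviated 4/2.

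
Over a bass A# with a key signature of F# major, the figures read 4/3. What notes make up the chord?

A#, C#, D#, F#

The written figures 4/3 are shorthand for 6/4/3: the 6 is implied.
A third above A# in this key is C#.
A fourth above A# in this key is D#.
A sixth above A# in this key is F#.
Together with the bass A#, this spells D# minor seventh in second inversion.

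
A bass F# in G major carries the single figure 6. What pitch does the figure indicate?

Counting 5 letter steps above F# lands on D; in G major, that letter is D.

D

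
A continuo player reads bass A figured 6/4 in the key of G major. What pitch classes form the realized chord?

A fourth above A in this key is D.
A sixth above A in this key is F#.
Together with the bass A, this spells D major in second inversion.

A, D, F#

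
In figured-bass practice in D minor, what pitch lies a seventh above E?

Counting 6 letter steps above E lands on D; in D minor, that letter is D.

D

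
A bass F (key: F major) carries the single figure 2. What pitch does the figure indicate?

Counting 1 letter step above F lands on G; in F major, that letter is G.

G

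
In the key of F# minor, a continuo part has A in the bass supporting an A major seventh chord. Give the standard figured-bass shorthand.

7

A is the root of A major seventh, so the chord is in root position.
A seventh chord in root position is figured 7/5/3, conventionally abbreviated 7.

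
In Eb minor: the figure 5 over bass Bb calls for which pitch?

F

Counting 4 letter steps above Bb lands on F; in Eb minor, that letter is F.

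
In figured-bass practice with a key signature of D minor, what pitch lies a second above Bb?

C

Counting 1 letter step above Bb lands on C; in D minor, that letter is C.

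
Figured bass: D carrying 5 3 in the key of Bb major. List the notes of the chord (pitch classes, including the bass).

A third above D in this key is F.
A fifth above D in this key is A.
Together with the bass D, this spells D minor in root position.

D, F, A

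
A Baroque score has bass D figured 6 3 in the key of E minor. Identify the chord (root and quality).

B minor

The figures 6 3 indicate a triad in first inversion.
In first inversion the root lies a sixth above the bass: a sixth above D in E minor is B.
The chord tones are D, F#, B, giving B minor.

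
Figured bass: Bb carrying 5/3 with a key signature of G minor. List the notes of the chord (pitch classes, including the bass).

Bb, D, F

A third above Bb in this key is D.
A fifth above Bb in this key is F.
Together with the bass Bb, this spells Bb major in root position.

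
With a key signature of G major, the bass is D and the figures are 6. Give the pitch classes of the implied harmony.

D, F#, B

The written figures 6 are shorthand for 6/3: the 3 is implied.
A third above D in this key is F#.
A sixth above D in this key is B.
Together with the bass D, this spells B minor in first inversion.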